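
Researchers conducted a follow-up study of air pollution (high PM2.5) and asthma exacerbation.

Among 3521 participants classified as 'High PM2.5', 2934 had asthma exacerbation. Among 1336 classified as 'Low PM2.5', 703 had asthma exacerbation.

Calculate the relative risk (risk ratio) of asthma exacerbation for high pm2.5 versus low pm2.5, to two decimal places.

From the description: a = 2934, b = 587, c = 703, d = 633.
Risk in exposed = 2934/3521 = 0.83329; risk in unexposed = 703/1336 = 0.52620.
RR = 0.83329 / 0.52620 = 1.58360
The risk among the exposed is 1.58 times that among the unexposed.

1.58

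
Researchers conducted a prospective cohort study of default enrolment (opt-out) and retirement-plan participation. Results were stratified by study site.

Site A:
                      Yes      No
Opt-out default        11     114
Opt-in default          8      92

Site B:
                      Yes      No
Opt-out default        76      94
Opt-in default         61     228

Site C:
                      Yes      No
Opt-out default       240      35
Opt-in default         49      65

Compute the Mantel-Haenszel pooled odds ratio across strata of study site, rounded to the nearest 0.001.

3.930

OR_MH = Σ(aᵢdᵢ/nᵢ) / Σ(bᵢcᵢ/nᵢ), where nᵢ is the stratum total.
Stratum 1 (Site A): n = 225; a·d/n = 11·92/225 = 4.4978; b·c/n = 114·8/225 = 4.0533
Stratum 2 (Site B): n = 459; a·d/n = 76·228/459 = 37.7516; b·c/n = 94·61/459 = 12.4924
Stratum 3 (Site C): n = 389; a·d/n = 240·65/389 = 40.1028; b·c/n = 35·49/389 = 4.4087
OR_MH = (4.4978 + 37.7516 + 40.1028) / (4.0533 + 12.4924 + 4.4087) = 82.3522 / 20.9544 = 3.93006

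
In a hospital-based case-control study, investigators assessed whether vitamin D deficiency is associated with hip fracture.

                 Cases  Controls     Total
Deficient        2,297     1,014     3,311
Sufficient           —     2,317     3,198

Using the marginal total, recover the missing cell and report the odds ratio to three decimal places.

5.958

The missing cell is in the unexposed row: 3198 − 2317 = 881.
So a = 2297, b = 1014, c = 881, d = 2317.
OR = (a·d)/(b·c) = (2297 × 2317) / (1014 × 881) = 5322149 / 893334 = 5.95763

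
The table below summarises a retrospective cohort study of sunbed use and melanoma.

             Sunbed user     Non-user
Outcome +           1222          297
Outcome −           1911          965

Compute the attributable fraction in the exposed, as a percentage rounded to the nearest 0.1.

39.7

Reading the table with exposure as columns: a = 1222 (Sunbed user, case), b = 1911 (Sunbed user, non-case), c = 297 (Non-user, case), d = 965.
Risk in exposed = 1222/3133 = 0.39004; risk in unexposed = 297/1262 = 0.23534.
RR = 0.39004/0.23534 = 1.65735
AR% = (RR − 1)/RR × 100 = (1.65735 − 1)/1.65735 × 100 = 39.6626%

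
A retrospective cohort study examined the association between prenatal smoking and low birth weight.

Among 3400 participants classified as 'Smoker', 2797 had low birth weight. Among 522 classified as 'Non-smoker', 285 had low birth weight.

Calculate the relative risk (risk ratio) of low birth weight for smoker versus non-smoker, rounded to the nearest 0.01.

From the description: a = 2797, b = 603, c = 285, d = 237.
Risk in exposed = 2797/3400 = 0.82265; risk in unexposed = 285/522 = 0.54598.
RR = 0.82265 / 0.54598 = 1.50674
The risk among the exposed is 1.51 times that among the unexposed.

1.51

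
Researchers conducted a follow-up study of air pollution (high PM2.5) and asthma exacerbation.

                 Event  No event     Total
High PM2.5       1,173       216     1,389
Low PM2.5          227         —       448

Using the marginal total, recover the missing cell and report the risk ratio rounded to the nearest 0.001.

1.667

The missing cell is in the unexposed row: 448 − 227 = 221.
So a = 1173, b = 216, c = 227, d = 221.
RR = [a/(a+b)] / [c/(c+d)] = (1173/1389) / (227/448) = 0.84449/0.50670 = 1.66666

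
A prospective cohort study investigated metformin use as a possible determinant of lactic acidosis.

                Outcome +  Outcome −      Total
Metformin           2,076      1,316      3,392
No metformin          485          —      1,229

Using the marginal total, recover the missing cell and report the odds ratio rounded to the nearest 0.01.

2.42

The missing cell is in the unexposed row: 1229 − 485 = 744.
So a = 2076, b = 1316, c = 485, d = 744.
OR = (a·d)/(b·c) = (2076 × 744) / (1316 × 485) = 1544544 / 638260 = 2.41993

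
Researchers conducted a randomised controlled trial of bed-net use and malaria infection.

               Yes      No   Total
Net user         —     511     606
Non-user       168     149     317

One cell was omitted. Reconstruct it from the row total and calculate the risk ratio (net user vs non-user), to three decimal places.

0.296

The missing cell is in the exposed row: 606 − 511 = 95.
So a = 95, b = 511, c = 168, d = 149.
RR = [a/(a+b)] / [c/(c+d)] = (95/606) / (168/317) = 0.15677/0.52997 = 0.29580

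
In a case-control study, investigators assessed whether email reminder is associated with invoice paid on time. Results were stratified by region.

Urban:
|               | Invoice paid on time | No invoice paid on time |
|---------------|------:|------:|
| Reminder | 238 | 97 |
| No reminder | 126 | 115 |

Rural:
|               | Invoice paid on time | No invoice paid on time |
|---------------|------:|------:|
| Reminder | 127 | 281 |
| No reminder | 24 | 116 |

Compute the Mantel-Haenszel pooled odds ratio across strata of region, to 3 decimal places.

2.219

OR_MH = Σ(aᵢdᵢ/nᵢ) / Σ(bᵢcᵢ/nᵢ), where nᵢ is the stratum total.
Stratum 1 (Urban): n = 576; a·d/n = 238·115/576 = 47.5174; b·c/n = 97·126/576 = 21.2188
Stratum 2 (Rural): n = 548; a·d/n = 127·116/548 = 26.8832; b·c/n = 281·24/548 = 12.3066
OR_MH = (47.5174 + 26.8832) / (21.2188 + 12.3066) = 74.4006 / 33.5253 = 2.21924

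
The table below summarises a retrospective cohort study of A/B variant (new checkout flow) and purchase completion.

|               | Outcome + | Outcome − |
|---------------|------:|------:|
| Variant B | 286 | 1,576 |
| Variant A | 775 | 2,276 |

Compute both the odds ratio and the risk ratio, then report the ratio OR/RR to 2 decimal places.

Cells: a = 286, b = 1576, c = 775, d = 2276.
OR = (286·2276)/(1576·775) = 650936/1221400 = 0.53294
Risk in exposed = 286/1862 = 0.15360; risk in unexposed = 775/3051 = 0.25402; RR = 0.60468
OR/RR = 0.53294 / 0.60468 = 0.88136
The outcome is not rare, so the OR lies further from 1 than the RR.

0.88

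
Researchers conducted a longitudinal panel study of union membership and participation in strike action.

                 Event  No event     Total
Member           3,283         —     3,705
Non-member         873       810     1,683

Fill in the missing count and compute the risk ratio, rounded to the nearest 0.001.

The missing cell is in the exposed row: 3705 − 3283 = 422.
So a = 3283, b = 422, c = 873, d = 810.
RR = [a/(a+b)] / [c/(c+d)] = (3283/3705) / (873/1683) = 0.88610/0.51872 = 1.70825

1.708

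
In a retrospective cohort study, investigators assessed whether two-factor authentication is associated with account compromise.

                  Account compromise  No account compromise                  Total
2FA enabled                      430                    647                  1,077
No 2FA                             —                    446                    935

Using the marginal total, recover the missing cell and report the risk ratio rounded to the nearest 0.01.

0.76

The missing cell is in the unexposed row: 935 − 446 = 489.
So a = 430, b = 647, c = 489, d = 446.
RR = [a/(a+b)] / [c/(c+d)] = (430/1077) / (489/935) = 0.39926/0.52299 = 0.76341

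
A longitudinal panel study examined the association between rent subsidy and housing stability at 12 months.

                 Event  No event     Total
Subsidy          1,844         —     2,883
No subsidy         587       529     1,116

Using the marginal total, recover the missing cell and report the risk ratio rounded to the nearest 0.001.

The missing cell is in the exposed row: 2883 − 1844 = 1039.
So a = 1844, b = 1039, c = 587, d = 529.
RR = [a/(a+b)] / [c/(c+d)] = (1844/2883) / (587/1116) = 0.63961/0.52599 = 1.21602

1.216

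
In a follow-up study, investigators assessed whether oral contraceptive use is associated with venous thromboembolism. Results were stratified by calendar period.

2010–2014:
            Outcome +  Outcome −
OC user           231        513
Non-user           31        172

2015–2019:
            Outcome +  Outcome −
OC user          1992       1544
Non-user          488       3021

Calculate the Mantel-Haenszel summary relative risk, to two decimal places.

3.87

RR_MH = Σ(aᵢ·n₀ᵢ/nᵢ) / Σ(cᵢ·n₁ᵢ/nᵢ), with n₁ᵢ = aᵢ+bᵢ (exposed), n₀ᵢ = cᵢ+dᵢ (unexposed), nᵢ = n₁ᵢ+n₀ᵢ.
Stratum 1 (2010–2014): n₁ = 744, n₀ = 203, n = 947; a·n₀/n = 231·203/947 = 49.5174; c·n₁/n = 31·744/947 = 24.3548
Stratum 2 (2015–2019): n₁ = 3536, n₀ = 3509, n = 7045; a·n₀/n = 1992·3509/7045 = 992.1828; c·n₁/n = 488·3536/7045 = 244.9351
RR_MH = (49.5174 + 992.1828) / (24.3548 + 244.9351) = 1041.7002 / 269.2899 = 3.86832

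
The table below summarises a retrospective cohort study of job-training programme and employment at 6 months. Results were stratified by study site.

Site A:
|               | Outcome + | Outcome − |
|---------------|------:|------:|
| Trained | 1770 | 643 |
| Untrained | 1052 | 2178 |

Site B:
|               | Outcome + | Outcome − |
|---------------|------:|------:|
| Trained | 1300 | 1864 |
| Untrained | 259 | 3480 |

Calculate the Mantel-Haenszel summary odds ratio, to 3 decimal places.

OR_MH = Σ(aᵢdᵢ/nᵢ) / Σ(bᵢcᵢ/nᵢ), where nᵢ is the stratum total.
Stratum 1 (Site A): n = 5643; a·d/n = 1770·2178/5643 = 683.1579; b·c/n = 643·1052/5643 = 119.8717
Stratum 2 (Site B): n = 6903; a·d/n = 1300·3480/6903 = 655.3672; b·c/n = 1864·259/6903 = 69.9371
OR_MH = (683.1579 + 655.3672) / (119.8717 + 69.9371) = 1338.5251 / 189.8088 = 7.05196

7.052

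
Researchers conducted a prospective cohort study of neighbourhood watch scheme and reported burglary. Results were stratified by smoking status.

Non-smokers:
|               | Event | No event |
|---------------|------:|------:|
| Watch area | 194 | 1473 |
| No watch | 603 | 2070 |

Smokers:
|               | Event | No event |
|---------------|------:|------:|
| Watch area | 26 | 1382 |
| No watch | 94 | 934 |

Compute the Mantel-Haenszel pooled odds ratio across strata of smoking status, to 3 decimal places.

0.397

OR_MH = Σ(aᵢdᵢ/nᵢ) / Σ(bᵢcᵢ/nᵢ), where nᵢ is the stratum total.
Stratum 1 (Non-smokers): n = 4340; a·d/n = 194·2070/4340 = 92.5300; b·c/n = 1473·603/4340 = 204.6588
Stratum 2 (Smokers): n = 2436; a·d/n = 26·934/2436 = 9.9688; b·c/n = 1382·94/2436 = 53.3284
OR_MH = (92.5300 + 9.9688) / (204.6588 + 53.3284) = 102.4988 / 257.9872 = 0.39730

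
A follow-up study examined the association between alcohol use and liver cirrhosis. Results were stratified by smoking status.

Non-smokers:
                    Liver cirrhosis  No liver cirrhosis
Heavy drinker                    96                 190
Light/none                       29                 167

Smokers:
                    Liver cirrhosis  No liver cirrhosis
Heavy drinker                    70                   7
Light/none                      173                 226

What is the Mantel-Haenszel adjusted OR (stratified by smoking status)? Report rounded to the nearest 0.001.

OR_MH = Σ(aᵢdᵢ/nᵢ) / Σ(bᵢcᵢ/nᵢ), where nᵢ is the stratum total.
Stratum 1 (Non-smokers): n = 482; a·d/n = 96·167/482 = 33.2614; b·c/n = 190·29/482 = 11.4315
Stratum 2 (Smokers): n = 476; a·d/n = 70·226/476 = 33.2353; b·c/n = 7·173/476 = 2.5441
OR_MH = (33.2614 + 33.2353) / (11.4315 + 2.5441) = 66.4967 / 13.9757 = 4.75804

4.758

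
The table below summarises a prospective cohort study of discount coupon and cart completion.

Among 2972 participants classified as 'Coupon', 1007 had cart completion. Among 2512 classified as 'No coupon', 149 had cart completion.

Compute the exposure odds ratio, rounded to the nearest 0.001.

8.127

From the description: a = 1007, b = 1965, c = 149, d = 2363.
OR = (a·d)/(b·c) = (1007 × 2363) / (1965 × 149) = 2379541 / 292785 = 8.12726
The odds of cart completion are about 8.13 times as high in the coupon group.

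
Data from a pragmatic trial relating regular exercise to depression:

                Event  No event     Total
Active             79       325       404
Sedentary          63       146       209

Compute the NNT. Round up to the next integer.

Risk in treated group = 79/404 = 0.19554; risk in control = 63/209 = 0.30144.
Absolute risk reduction = 0.30144 − 0.19554 = 0.10589
NNT = 1 / ARR = 1 / 0.10589 = 9.444 → round up → 10

10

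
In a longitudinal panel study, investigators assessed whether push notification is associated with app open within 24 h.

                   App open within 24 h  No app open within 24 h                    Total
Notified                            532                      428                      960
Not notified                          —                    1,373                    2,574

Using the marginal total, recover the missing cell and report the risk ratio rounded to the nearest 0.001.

1.188

The missing cell is in the unexposed row: 2574 − 1373 = 1201.
So a = 532, b = 428, c = 1201, d = 1373.
RR = [a/(a+b)] / [c/(c+d)] = (532/960) / (1201/2574) = 0.55417/0.46659 = 1.18770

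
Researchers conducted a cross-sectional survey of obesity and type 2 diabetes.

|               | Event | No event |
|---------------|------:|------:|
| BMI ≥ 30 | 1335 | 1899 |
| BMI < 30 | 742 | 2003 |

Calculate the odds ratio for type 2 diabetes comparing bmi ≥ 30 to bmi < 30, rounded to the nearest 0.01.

Cells: a = 1335, b = 1899, c = 742, d = 2003.
OR = (a·d)/(b·c) = (1335 × 2003) / (1899 × 742) = 2674005 / 1409058 = 1.89773
The odds of type 2 diabetes are about 1.90 times as high in the bmi ≥ 30 group.

1.90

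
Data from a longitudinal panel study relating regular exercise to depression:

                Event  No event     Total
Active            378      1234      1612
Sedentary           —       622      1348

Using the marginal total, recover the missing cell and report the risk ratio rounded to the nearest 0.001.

0.435

The missing cell is in the unexposed row: 1348 − 622 = 726.
So a = 378, b = 1234, c = 726, d = 622.
RR = [a/(a+b)] / [c/(c+d)] = (378/1612) / (726/1348) = 0.23449/0.53858 = 0.43539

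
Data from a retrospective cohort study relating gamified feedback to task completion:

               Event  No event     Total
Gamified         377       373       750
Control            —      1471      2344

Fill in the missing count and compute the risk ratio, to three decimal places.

1.350

The missing cell is in the unexposed row: 2344 − 1471 = 873.
So a = 377, b = 373, c = 873, d = 1471.
RR = [a/(a+b)] / [c/(c+d)] = (377/750) / (873/2344) = 0.50267/0.37244 = 1.34966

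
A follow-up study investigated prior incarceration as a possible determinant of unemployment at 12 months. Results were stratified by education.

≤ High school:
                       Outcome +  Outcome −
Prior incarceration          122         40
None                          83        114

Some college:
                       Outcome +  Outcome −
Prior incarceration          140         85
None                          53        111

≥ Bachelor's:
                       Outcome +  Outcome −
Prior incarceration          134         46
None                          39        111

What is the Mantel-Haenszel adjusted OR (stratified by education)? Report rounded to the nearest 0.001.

OR_MH = Σ(aᵢdᵢ/nᵢ) / Σ(bᵢcᵢ/nᵢ), where nᵢ is the stratum total.
Stratum 1 (≤ High school): n = 359; a·d/n = 122·114/359 = 38.7409; b·c/n = 40·83/359 = 9.2479
Stratum 2 (Some college): n = 389; a·d/n = 140·111/389 = 39.9486; b·c/n = 85·53/389 = 11.5810
Stratum 3 (≥ Bachelor's): n = 330; a·d/n = 134·111/330 = 45.0727; b·c/n = 46·39/330 = 5.4364
OR_MH = (38.7409 + 39.9486 + 45.0727) / (9.2479 + 11.5810 + 5.4364) = 123.7623 / 26.2653 = 4.71202

4.712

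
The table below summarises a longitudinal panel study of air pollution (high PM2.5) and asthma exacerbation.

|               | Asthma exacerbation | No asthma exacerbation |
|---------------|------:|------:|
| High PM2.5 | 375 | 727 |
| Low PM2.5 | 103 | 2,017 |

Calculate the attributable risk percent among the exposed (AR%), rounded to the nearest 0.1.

Cells: a = 375, b = 727, c = 103, d = 2017.
Risk in exposed = 375/1102 = 0.34029; risk in unexposed = 103/2120 = 0.04858.
RR = 0.34029/0.04858 = 7.00404
AR% = (RR − 1)/RR × 100 = (7.00404 − 1)/7.00404 × 100 = 85.7225%

85.7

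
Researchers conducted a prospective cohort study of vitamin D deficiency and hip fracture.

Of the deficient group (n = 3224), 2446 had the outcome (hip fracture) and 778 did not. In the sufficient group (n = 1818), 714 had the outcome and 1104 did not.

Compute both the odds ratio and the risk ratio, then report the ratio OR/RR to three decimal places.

2.516

From the description: a = 2446, b = 778, c = 714, d = 1104.
OR = (2446·1104)/(778·714) = 2700384/555492 = 4.86125
Risk in exposed = 2446/3224 = 0.75868; risk in unexposed = 714/1818 = 0.39274; RR = 1.93178
OR/RR = 4.86125 / 1.93178 = 2.51646
The outcome is not rare, so the OR lies further from 1 than the RR.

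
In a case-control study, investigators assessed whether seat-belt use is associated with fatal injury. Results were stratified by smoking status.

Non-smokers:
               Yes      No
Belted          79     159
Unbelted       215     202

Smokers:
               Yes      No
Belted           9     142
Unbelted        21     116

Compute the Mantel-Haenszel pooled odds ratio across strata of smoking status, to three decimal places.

OR_MH = Σ(aᵢdᵢ/nᵢ) / Σ(bᵢcᵢ/nᵢ), where nᵢ is the stratum total.
Stratum 1 (Non-smokers): n = 655; a·d/n = 79·202/655 = 24.3634; b·c/n = 159·215/655 = 52.1908
Stratum 2 (Smokers): n = 288; a·d/n = 9·116/288 = 3.6250; b·c/n = 142·21/288 = 10.3542
OR_MH = (24.3634 + 3.6250) / (52.1908 + 10.3542) = 27.9884 / 62.5450 = 0.44749

0.447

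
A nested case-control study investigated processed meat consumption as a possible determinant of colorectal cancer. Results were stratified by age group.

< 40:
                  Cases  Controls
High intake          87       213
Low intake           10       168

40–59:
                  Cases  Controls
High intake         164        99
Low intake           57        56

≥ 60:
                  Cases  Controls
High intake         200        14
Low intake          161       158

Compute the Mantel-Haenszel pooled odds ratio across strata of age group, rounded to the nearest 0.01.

4.82

OR_MH = Σ(aᵢdᵢ/nᵢ) / Σ(bᵢcᵢ/nᵢ), where nᵢ is the stratum total.
Stratum 1 (< 40): n = 478; a·d/n = 87·168/478 = 30.5774; b·c/n = 213·10/478 = 4.4561
Stratum 2 (40–59): n = 376; a·d/n = 164·56/376 = 24.4255; b·c/n = 99·57/376 = 15.0080
Stratum 3 (≥ 60): n = 533; a·d/n = 200·158/533 = 59.2871; b·c/n = 14·161/533 = 4.2289
OR_MH = (30.5774 + 24.4255 + 59.2871) / (4.4561 + 15.0080 + 4.2289) = 114.2900 / 23.6929 = 4.82380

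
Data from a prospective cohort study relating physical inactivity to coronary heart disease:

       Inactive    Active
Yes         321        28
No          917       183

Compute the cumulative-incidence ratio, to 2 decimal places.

1.95

Reading the table with exposure as columns: a = 321 (Inactive, case), b = 917 (Inactive, non-case), c = 28 (Active, case), d = 183.
Risk in exposed = 321/1238 = 0.25929; risk in unexposed = 28/211 = 0.13270.
RR = 0.25929 / 0.13270 = 1.95393
The risk among the exposed is 1.95 times that among the unexposed.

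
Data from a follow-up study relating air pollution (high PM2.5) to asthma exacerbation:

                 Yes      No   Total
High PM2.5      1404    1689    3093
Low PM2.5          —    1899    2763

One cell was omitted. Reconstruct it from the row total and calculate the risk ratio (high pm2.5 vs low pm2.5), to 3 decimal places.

1.452

The missing cell is in the unexposed row: 2763 − 1899 = 864.
So a = 1404, b = 1689, c = 864, d = 1899.
RR = [a/(a+b)] / [c/(c+d)] = (1404/3093) / (864/2763) = 0.45393/0.31270 = 1.45162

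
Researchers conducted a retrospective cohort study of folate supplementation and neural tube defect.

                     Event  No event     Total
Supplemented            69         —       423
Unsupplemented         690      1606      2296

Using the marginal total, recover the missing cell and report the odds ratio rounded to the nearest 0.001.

0.454

The missing cell is in the exposed row: 423 − 69 = 354.
So a = 69, b = 354, c = 690, d = 1606.
OR = (a·d)/(b·c) = (69 × 1606) / (354 × 690) = 110814 / 244260 = 0.45367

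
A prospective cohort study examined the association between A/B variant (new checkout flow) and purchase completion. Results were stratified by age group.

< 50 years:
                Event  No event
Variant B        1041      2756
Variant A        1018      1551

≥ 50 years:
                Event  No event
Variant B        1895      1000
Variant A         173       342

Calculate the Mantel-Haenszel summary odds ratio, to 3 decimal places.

OR_MH = Σ(aᵢdᵢ/nᵢ) / Σ(bᵢcᵢ/nᵢ), where nᵢ is the stratum total.
Stratum 1 (< 50 years): n = 6366; a·d/n = 1041·1551/6366 = 253.6272; b·c/n = 2756·1018/6366 = 440.7176
Stratum 2 (≥ 50 years): n = 3410; a·d/n = 1895·342/3410 = 190.0557; b·c/n = 1000·173/3410 = 50.7331
OR_MH = (253.6272 + 190.0557) / (440.7176 + 50.7331) = 443.6830 / 491.4507 = 0.90280

0.903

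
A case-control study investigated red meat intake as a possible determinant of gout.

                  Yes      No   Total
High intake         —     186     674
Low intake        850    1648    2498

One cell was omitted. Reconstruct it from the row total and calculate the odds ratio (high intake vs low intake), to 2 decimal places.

5.09

The missing cell is in the exposed row: 674 − 186 = 488.
So a = 488, b = 186, c = 850, d = 1648.
OR = (a·d)/(b·c) = (488 × 1648) / (186 × 850) = 804224 / 158100 = 5.08681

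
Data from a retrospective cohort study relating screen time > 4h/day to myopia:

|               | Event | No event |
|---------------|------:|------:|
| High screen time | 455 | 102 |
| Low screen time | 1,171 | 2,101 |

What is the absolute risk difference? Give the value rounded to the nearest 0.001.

Cells: a = 455, b = 102, c = 1171, d = 2101.
Risk in exposed = 455/557 = 0.816876; risk in unexposed = 1171/3272 = 0.357885.
Risk difference = 0.816876 − 0.357885 = 0.458991

0.459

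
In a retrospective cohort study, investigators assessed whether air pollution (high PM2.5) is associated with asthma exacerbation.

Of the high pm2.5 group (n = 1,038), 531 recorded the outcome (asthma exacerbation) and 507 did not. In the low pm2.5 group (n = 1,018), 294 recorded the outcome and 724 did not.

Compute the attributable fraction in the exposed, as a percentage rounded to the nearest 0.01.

From the description: a = 531, b = 507, c = 294, d = 724.
Risk in exposed = 531/1038 = 0.51156; risk in unexposed = 294/1018 = 0.28880.
RR = 0.51156/0.28880 = 1.77132
AR% = (RR − 1)/RR × 100 = (1.77132 − 1)/1.77132 × 100 = 43.5450%

43.55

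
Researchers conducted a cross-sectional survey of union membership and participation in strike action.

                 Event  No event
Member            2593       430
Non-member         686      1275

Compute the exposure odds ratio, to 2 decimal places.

Cells: a = 2593, b = 430, c = 686, d = 1275.
OR = (a·d)/(b·c) = (2593 × 1275) / (430 × 686) = 3306075 / 294980 = 11.20779
The odds of participation in strike action are about 11.21 times as high in the member group.

11.21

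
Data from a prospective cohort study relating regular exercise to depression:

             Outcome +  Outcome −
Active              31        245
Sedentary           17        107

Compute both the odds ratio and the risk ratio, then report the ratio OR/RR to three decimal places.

Cells: a = 31, b = 245, c = 17, d = 107.
OR = (31·107)/(245·17) = 3317/4165 = 0.79640
Risk in exposed = 31/276 = 0.11232; risk in unexposed = 17/124 = 0.13710; RR = 0.81927
OR/RR = 0.79640 / 0.81927 = 0.97209
The outcome is not rare, so the OR lies further from 1 than the RR.

0.972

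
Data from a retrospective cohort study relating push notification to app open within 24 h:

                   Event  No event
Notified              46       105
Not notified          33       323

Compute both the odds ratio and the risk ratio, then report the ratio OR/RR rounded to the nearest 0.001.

Cells: a = 46, b = 105, c = 33, d = 323.
OR = (46·323)/(105·33) = 14858/3465 = 4.28802
Risk in exposed = 46/151 = 0.30464; risk in unexposed = 33/356 = 0.09270; RR = 3.28637
OR/RR = 4.28802 / 3.28637 = 1.30479
The outcome is not rare, so the OR lies further from 1 than the RR.

1.305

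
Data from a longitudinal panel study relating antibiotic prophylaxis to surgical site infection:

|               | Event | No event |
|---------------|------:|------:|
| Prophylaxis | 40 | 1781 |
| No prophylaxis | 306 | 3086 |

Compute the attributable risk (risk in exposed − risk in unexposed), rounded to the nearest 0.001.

Cells: a = 40, b = 1781, c = 306, d = 3086.
Risk in exposed = 40/1821 = 0.021966; risk in unexposed = 306/3392 = 0.090212.
Risk difference = 0.021966 − 0.090212 = -0.068246

-0.068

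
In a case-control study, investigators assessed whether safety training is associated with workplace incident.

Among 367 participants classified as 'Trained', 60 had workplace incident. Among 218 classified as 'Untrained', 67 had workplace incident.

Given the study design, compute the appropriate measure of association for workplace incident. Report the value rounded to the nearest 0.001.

0.440

From the description: a = 60, b = 307, c = 67, d = 151.
This is a case-control study: participants were sampled on outcome status, so risks in the source population cannot be estimated directly — relative risk is not valid here. The odds ratio is the appropriate measure.
OR = (a·d)/(b·c) = (60 × 151) / (307 × 67) = 9060 / 20569 = 0.44047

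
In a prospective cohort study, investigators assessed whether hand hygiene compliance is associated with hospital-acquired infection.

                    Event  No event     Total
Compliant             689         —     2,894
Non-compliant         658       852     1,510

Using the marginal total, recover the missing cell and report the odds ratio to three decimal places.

The missing cell is in the exposed row: 2894 − 689 = 2205.
So a = 689, b = 2205, c = 658, d = 852.
OR = (a·d)/(b·c) = (689 × 852) / (2205 × 658) = 587028 / 1450890 = 0.40460

0.405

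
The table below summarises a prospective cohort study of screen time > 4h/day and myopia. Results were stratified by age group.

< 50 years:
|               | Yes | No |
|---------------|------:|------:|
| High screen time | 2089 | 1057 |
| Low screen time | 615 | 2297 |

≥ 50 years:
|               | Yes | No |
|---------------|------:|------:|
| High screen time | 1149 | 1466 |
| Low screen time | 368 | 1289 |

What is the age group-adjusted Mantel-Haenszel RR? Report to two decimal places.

RR_MH = Σ(aᵢ·n₀ᵢ/nᵢ) / Σ(cᵢ·n₁ᵢ/nᵢ), with n₁ᵢ = aᵢ+bᵢ (exposed), n₀ᵢ = cᵢ+dᵢ (unexposed), nᵢ = n₁ᵢ+n₀ᵢ.
Stratum 1 (< 50 years): n₁ = 3146, n₀ = 2912, n = 6058; a·n₀/n = 2089·2912/6058 = 1004.1545; c·n₁/n = 615·3146/6058 = 319.3777
Stratum 2 (≥ 50 years): n₁ = 2615, n₀ = 1657, n = 4272; a·n₀/n = 1149·1657/4272 = 445.6678; c·n₁/n = 368·2615/4272 = 225.2622
RR_MH = (1004.1545 + 445.6678) / (319.3777 + 225.2622) = 1449.8223 / 544.6399 = 2.66198

2.66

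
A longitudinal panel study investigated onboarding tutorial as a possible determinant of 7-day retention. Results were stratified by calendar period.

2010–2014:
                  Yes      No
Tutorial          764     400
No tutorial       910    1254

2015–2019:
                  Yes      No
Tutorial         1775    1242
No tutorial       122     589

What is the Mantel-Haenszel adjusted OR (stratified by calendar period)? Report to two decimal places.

3.79

OR_MH = Σ(aᵢdᵢ/nᵢ) / Σ(bᵢcᵢ/nᵢ), where nᵢ is the stratum total.
Stratum 1 (2010–2014): n = 3328; a·d/n = 764·1254/3328 = 287.8774; b·c/n = 400·910/3328 = 109.3750
Stratum 2 (2015–2019): n = 3728; a·d/n = 1775·589/3728 = 280.4386; b·c/n = 1242·122/3728 = 40.6448
OR_MH = (287.8774 + 280.4386) / (109.3750 + 40.6448) = 568.3160 / 150.0198 = 3.78827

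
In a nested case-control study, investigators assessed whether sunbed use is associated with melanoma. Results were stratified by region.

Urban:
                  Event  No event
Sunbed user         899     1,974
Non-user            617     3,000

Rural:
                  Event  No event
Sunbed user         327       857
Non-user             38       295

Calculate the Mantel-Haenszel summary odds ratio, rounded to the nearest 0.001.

OR_MH = Σ(aᵢdᵢ/nᵢ) / Σ(bᵢcᵢ/nᵢ), where nᵢ is the stratum total.
Stratum 1 (Urban): n = 6490; a·d/n = 899·3000/6490 = 415.5624; b·c/n = 1974·617/6490 = 187.6669
Stratum 2 (Rural): n = 1517; a·d/n = 327·295/1517 = 63.5893; b·c/n = 857·38/1517 = 21.4674
OR_MH = (415.5624 + 63.5893) / (187.6669 + 21.4674) = 479.1517 / 209.1342 = 2.29112

2.291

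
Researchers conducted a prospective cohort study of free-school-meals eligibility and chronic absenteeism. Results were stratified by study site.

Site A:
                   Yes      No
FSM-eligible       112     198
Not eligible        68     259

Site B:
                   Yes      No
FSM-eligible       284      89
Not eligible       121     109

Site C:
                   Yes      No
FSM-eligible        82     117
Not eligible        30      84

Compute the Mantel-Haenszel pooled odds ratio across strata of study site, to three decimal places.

OR_MH = Σ(aᵢdᵢ/nᵢ) / Σ(bᵢcᵢ/nᵢ), where nᵢ is the stratum total.
Stratum 1 (Site A): n = 637; a·d/n = 112·259/637 = 45.5385; b·c/n = 198·68/637 = 21.1366
Stratum 2 (Site B): n = 603; a·d/n = 284·109/603 = 51.3367; b·c/n = 89·121/603 = 17.8590
Stratum 3 (Site C): n = 313; a·d/n = 82·84/313 = 22.0064; b·c/n = 117·30/313 = 11.2141
OR_MH = (45.5385 + 51.3367 + 22.0064) / (21.1366 + 17.8590 + 11.2141) = 118.8815 / 50.2097 = 2.36770

2.368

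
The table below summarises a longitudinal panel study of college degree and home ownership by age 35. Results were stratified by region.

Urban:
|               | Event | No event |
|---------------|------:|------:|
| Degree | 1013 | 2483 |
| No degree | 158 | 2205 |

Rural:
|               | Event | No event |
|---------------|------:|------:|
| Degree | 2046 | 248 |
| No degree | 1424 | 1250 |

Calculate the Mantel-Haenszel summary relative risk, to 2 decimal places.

2.01

RR_MH = Σ(aᵢ·n₀ᵢ/nᵢ) / Σ(cᵢ·n₁ᵢ/nᵢ), with n₁ᵢ = aᵢ+bᵢ (exposed), n₀ᵢ = cᵢ+dᵢ (unexposed), nᵢ = n₁ᵢ+n₀ᵢ.
Stratum 1 (Urban): n₁ = 3496, n₀ = 2363, n = 5859; a·n₀/n = 1013·2363/5859 = 408.5542; c·n₁/n = 158·3496/5859 = 94.2768
Stratum 2 (Rural): n₁ = 2294, n₀ = 2674, n = 4968; a·n₀/n = 2046·2674/4968 = 1101.2488; c·n₁/n = 1424·2294/4968 = 657.5395
RR_MH = (408.5542 + 1101.2488) / (94.2768 + 657.5395) = 1509.8030 / 751.8163 = 2.00821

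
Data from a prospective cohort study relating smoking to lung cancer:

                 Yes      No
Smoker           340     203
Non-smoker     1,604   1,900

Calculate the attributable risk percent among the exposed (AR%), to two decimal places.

Cells: a = 340, b = 203, c = 1604, d = 1900.
Risk in exposed = 340/543 = 0.62615; risk in unexposed = 1604/3504 = 0.45776.
RR = 0.62615/0.45776 = 1.36785
AR% = (RR − 1)/RR × 100 = (1.36785 − 1)/1.36785 × 100 = 26.8926%

26.89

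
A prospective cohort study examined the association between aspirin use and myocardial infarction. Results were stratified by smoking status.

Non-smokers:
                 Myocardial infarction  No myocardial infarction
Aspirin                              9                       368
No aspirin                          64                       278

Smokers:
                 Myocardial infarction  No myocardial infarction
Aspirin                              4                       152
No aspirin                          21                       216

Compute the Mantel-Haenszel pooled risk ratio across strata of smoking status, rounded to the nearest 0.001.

0.160

RR_MH = Σ(aᵢ·n₀ᵢ/nᵢ) / Σ(cᵢ·n₁ᵢ/nᵢ), with n₁ᵢ = aᵢ+bᵢ (exposed), n₀ᵢ = cᵢ+dᵢ (unexposed), nᵢ = n₁ᵢ+n₀ᵢ.
Stratum 1 (Non-smokers): n₁ = 377, n₀ = 342, n = 719; a·n₀/n = 9·342/719 = 4.2809; c·n₁/n = 64·377/719 = 33.5577
Stratum 2 (Smokers): n₁ = 156, n₀ = 237, n = 393; a·n₀/n = 4·237/393 = 2.4122; c·n₁/n = 21·156/393 = 8.3359
RR_MH = (4.2809 + 2.4122) / (33.5577 + 8.3359) = 6.6932 / 41.8936 = 0.15977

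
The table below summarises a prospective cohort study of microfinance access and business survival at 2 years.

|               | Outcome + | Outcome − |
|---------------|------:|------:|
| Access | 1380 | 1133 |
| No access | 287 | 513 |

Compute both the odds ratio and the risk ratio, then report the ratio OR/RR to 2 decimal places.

Cells: a = 1380, b = 1133, c = 287, d = 513.
OR = (1380·513)/(1133·287) = 707940/325171 = 2.17713
Risk in exposed = 1380/2513 = 0.54914; risk in unexposed = 287/800 = 0.35875; RR = 1.53072
OR/RR = 2.17713 / 1.53072 = 1.42230
The outcome is not rare, so the OR lies further from 1 than the RR.

1.42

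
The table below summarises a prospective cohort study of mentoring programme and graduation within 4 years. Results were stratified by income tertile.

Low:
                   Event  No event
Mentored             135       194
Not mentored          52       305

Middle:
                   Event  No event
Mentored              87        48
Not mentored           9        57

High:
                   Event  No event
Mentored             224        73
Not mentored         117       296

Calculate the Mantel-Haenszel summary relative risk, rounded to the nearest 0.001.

2.867

RR_MH = Σ(aᵢ·n₀ᵢ/nᵢ) / Σ(cᵢ·n₁ᵢ/nᵢ), with n₁ᵢ = aᵢ+bᵢ (exposed), n₀ᵢ = cᵢ+dᵢ (unexposed), nᵢ = n₁ᵢ+n₀ᵢ.
Stratum 1 (Low): n₁ = 329, n₀ = 357, n = 686; a·n₀/n = 135·357/686 = 70.2551; c·n₁/n = 52·329/686 = 24.9388
Stratum 2 (Middle): n₁ = 135, n₀ = 66, n = 201; a·n₀/n = 87·66/201 = 28.5672; c·n₁/n = 9·135/201 = 6.0448
Stratum 3 (High): n₁ = 297, n₀ = 413, n = 710; a·n₀/n = 224·413/710 = 130.2986; c·n₁/n = 117·297/710 = 48.9423
RR_MH = (70.2551 + 28.5672 + 130.2986) / (24.9388 + 6.0448 + 48.9423) = 229.1209 / 79.9258 = 2.86667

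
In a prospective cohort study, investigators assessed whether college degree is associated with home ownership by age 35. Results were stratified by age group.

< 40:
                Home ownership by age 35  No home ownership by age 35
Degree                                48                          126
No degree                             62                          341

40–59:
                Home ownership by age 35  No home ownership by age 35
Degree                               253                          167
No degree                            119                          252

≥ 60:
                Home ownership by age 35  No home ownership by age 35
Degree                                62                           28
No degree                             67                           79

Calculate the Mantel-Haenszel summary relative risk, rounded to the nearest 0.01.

RR_MH = Σ(aᵢ·n₀ᵢ/nᵢ) / Σ(cᵢ·n₁ᵢ/nᵢ), with n₁ᵢ = aᵢ+bᵢ (exposed), n₀ᵢ = cᵢ+dᵢ (unexposed), nᵢ = n₁ᵢ+n₀ᵢ.
Stratum 1 (< 40): n₁ = 174, n₀ = 403, n = 577; a·n₀/n = 48·403/577 = 33.5251; c·n₁/n = 62·174/577 = 18.6967
Stratum 2 (40–59): n₁ = 420, n₀ = 371, n = 791; a·n₀/n = 253·371/791 = 118.6637; c·n₁/n = 119·420/791 = 63.1858
Stratum 3 (≥ 60): n₁ = 90, n₀ = 146, n = 236; a·n₀/n = 62·146/236 = 38.3559; c·n₁/n = 67·90/236 = 25.5508
RR_MH = (33.5251 + 118.6637 + 38.3559) / (18.6967 + 63.1858 + 25.5508) = 190.5448 / 107.4334 = 1.77361

1.77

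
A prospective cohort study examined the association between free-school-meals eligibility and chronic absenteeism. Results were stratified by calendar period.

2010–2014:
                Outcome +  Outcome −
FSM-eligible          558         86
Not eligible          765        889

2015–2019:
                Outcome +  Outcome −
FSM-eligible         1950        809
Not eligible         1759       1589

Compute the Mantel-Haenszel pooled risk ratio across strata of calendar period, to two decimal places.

RR_MH = Σ(aᵢ·n₀ᵢ/nᵢ) / Σ(cᵢ·n₁ᵢ/nᵢ), with n₁ᵢ = aᵢ+bᵢ (exposed), n₀ᵢ = cᵢ+dᵢ (unexposed), nᵢ = n₁ᵢ+n₀ᵢ.
Stratum 1 (2010–2014): n₁ = 644, n₀ = 1654, n = 2298; a·n₀/n = 558·1654/2298 = 401.6240; c·n₁/n = 765·644/2298 = 214.3864
Stratum 2 (2015–2019): n₁ = 2759, n₀ = 3348, n = 6107; a·n₀/n = 1950·3348/6107 = 1069.0355; c·n₁/n = 1759·2759/6107 = 794.6751
RR_MH = (401.6240 + 1069.0355) / (214.3864 + 794.6751) = 1470.6596 / 1009.0615 = 1.45745

1.46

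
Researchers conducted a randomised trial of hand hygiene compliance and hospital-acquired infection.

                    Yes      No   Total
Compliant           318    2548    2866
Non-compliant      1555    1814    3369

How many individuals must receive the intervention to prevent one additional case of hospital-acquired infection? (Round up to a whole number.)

3

Risk in treated group = 318/2866 = 0.11096; risk in control = 1555/3369 = 0.46156.
Absolute risk reduction = 0.46156 − 0.11096 = 0.35061
NNT = 1 / ARR = 1 / 0.35061 = 2.852 → round up → 3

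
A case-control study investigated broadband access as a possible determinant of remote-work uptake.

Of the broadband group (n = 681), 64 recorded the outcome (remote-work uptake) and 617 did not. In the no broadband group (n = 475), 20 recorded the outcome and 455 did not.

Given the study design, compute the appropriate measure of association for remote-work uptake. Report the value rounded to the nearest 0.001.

From the description: a = 64, b = 617, c = 20, d = 455.
This is a case-control study: participants were sampled on outcome status, so risks in the source population cannot be estimated directly — relative risk is not valid here. The odds ratio is the appropriate measure.
OR = (a·d)/(b·c) = (64 × 455) / (617 × 20) = 29120 / 12340 = 2.35981

2.360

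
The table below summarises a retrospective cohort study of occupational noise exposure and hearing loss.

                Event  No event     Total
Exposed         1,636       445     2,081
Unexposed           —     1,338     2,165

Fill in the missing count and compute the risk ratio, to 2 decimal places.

The missing cell is in the unexposed row: 2165 − 1338 = 827.
So a = 1636, b = 445, c = 827, d = 1338.
RR = [a/(a+b)] / [c/(c+d)] = (1636/2081) / (827/2165) = 0.78616/0.38199 = 2.05809

2.06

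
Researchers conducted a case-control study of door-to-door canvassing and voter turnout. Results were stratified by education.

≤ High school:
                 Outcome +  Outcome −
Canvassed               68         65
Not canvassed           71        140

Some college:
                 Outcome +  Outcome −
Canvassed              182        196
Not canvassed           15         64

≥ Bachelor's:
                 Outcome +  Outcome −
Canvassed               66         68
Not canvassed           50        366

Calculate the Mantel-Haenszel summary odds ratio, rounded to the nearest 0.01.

OR_MH = Σ(aᵢdᵢ/nᵢ) / Σ(bᵢcᵢ/nᵢ), where nᵢ is the stratum total.
Stratum 1 (≤ High school): n = 344; a·d/n = 68·140/344 = 27.6744; b·c/n = 65·71/344 = 13.4157
Stratum 2 (Some college): n = 457; a·d/n = 182·64/457 = 25.4880; b·c/n = 196·15/457 = 6.4333
Stratum 3 (≥ Bachelor's): n = 550; a·d/n = 66·366/550 = 43.9200; b·c/n = 68·50/550 = 6.1818
OR_MH = (27.6744 + 25.4880 + 43.9200) / (13.4157 + 6.4333 + 6.1818) = 97.0824 / 26.0308 = 3.72952

3.73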